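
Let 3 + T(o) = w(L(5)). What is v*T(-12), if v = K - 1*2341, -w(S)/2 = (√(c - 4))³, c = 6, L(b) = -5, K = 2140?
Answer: 603 + 804*√2 ≈ 1740.0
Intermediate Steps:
w(S) = -4*√2 (w(S) = -2*(6 - 4)^(3/2) = -2*2*√2 = -4*√2)
T(o) = -3 - 4*√2
v = -201 (v = 2140 - 1*2341 = 2140 - 2341 = -201)
v*T(-12) = -201*(-3 - 4*√2) = 603 + 804*√2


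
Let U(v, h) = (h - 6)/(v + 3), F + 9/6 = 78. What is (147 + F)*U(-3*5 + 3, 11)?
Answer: -745/6 ≈ -124.17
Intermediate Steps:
F = 153/2 (F = -3/2 + 78 = 153/2 ≈ 76.500)
U(v, h) = (-6 + h)/(3 + v)
(147 + F)*U(-3*5 + 3, 11) = (147 + 153/2)*((-6 + 11)/(3 + (-3*5 + 3))) = 447*(5/(3 + (-15 + 3)))/2 = 447*(5/(3 - 12))/2 = 447*(5/(-9))/2 = 447*(-1/9*5)/2 = (447/2)*(-5/9) = -745/6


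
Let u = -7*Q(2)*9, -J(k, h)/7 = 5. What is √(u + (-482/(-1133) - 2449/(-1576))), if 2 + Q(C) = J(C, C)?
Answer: 7*√37951336091306/892804 ≈ 48.301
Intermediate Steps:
J(k, h) = -35 (J(k, h) = -7*5 = -35)
Q(C) = -37 (Q(C) = -2 - 35 = -37)
u = 2331 (u = -7*(-37)*9 = 259*9 = 2331)
√(u + (-482/(-1133) - 2449/(-1576))) = √(2331 + (-482/(-1133) - 2449/(-1576))) = √(2331 + (-482*(-1/1133) - 2449*(-1/1576))) = √(2331 + (482/1133 + 2449/1576)) = √(2331 + 3534349/1785608) = √(4165786597/1785608) = 7*√37951336091306/892804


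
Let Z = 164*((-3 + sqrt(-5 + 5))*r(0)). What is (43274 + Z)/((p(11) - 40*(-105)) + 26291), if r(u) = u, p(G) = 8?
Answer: 6182/4357 ≈ 1.4189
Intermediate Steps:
Z = 0 (Z = 164*((-3 + sqrt(-5 + 5))*0) = 164*((-3 + sqrt(0))*0) = 164*((-3 + 0)*0) = 164*(-3*0) = 164*0 = 0)
(43274 + Z)/((p(11) - 40*(-105)) + 26291) = (43274 + 0)/((8 - 40*(-105)) + 26291) = 43274/((8 + 4200) + 26291) = 43274/(4208 + 26291) = 43274/30499 = 43274*(1/30499) = 6182/4357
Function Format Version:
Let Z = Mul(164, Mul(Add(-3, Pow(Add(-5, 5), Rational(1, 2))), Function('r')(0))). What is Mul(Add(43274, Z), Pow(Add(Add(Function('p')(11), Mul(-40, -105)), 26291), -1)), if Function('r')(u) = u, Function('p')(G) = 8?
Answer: Rational(6182, 4357) ≈ 1.4189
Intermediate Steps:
Z = 0 (Z = Mul(164, Mul(Add(-3, Pow(Add(-5, 5), Rational(1, 2))), 0)) = Mul(164, Mul(Add(-3, Pow(0, Rational(1, 2))), 0)) = Mul(164, Mul(Add(-3, 0), 0)) = Mul(164, Mul(-3, 0)) = Mul(164, 0) = 0)
Mul(Add(43274, Z), Pow(Add(Add(Function('p')(11), Mul(-40, -105)), 26291), -1)) = Mul(Add(43274, 0), Pow(Add(Add(8, Mul(-40, -105)), 26291), -1)) = Mul(43274, Pow(Add(Add(8, 4200), 26291), -1)) = Mul(43274, Pow(Add(4208, 26291), -1)) = Mul(43274, Pow(30499, -1)) = Mul(43274, Rational(1, 30499)) = Rational(6182, 4357)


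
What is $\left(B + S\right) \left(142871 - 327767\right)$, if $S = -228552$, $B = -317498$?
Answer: $100962460800$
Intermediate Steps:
$\left(B + S\right) \left(142871 - 327767\right) = \left(-317498 - 228552\right) \left(142871 - 327767\right) = \left(-546050\right) \left(-184896\right) = 100962460800$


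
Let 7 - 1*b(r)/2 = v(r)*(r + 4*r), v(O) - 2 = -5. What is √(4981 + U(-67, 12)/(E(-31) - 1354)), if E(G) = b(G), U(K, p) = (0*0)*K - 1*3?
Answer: √25666601710/2270 ≈ 70.576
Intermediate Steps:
v(O) = -3 (v(O) = 2 - 5 = -3)
U(K, p) = -3 (U(K, p) = 0*K - 3 = 0 - 3 = -3)
b(r) = 14 + 30*r (b(r) = 14 - (-6)*(r + 4*r) = 14 - (-6)*5*r = 14 - (-30)*r = 14 + 30*r)
E(G) = 14 + 30*G
√(4981 + U(-67, 12)/(E(-31) - 1354)) = √(4981 - 3/((14 + 30*(-31)) - 1354)) = √(4981 - 3/((14 - 930) - 1354)) = √(4981 - 3/(-916 - 1354)) = √(4981 - 3/(-2270)) = √(4981 - 3*(-1/2270)) = √(4981 + 3/2270) = √(11306873/2270) = √25666601710/2270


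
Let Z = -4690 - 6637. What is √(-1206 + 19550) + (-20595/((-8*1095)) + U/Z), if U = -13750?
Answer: 23581971/6614968 + 2*√4586 ≈ 139.00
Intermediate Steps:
Z = -11327
√(-1206 + 19550) + (-20595/((-8*1095)) + U/Z) = √(-1206 + 19550) + (-20595/((-8*1095)) - 13750/(-11327)) = √18344 + (-20595/(-8760) - 13750*(-1/11327)) = 2*√4586 + (-20595*(-1/8760) + 13750/11327) = 2*√4586 + (1373/584 + 13750/11327) = 2*√4586 + 23581971/6614968 = 23581971/6614968 + 2*√4586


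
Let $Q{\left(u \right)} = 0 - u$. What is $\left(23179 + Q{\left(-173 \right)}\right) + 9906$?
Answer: $33258$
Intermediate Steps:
$Q{\left(u \right)} = - u$
$\left(23179 + Q{\left(-173 \right)}\right) + 9906 = \left(23179 - -173\right) + 9906 = \left(23179 + 173\right) + 9906 = 23352 + 9906 = 33258$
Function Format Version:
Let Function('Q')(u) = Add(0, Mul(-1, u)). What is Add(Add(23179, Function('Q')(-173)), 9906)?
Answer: 33258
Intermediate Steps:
Function('Q')(u) = Mul(-1, u)
Add(Add(23179, Function('Q')(-173)), 9906) = Add(Add(23179, Mul(-1, -173)), 9906) = Add(Add(23179, 173), 9906) = Add(23352, 9906) = 33258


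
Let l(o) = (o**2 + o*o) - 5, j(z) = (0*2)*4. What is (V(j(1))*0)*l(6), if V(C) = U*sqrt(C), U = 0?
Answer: 0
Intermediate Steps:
j(z) = 0 (j(z) = 0*4 = 0)
l(o) = -5 + 2*o**2 (l(o) = (o**2 + o**2) - 5 = 2*o**2 - 5 = -5 + 2*o**2)
V(C) = 0 (V(C) = 0*sqrt(C) = 0)
(V(j(1))*0)*l(6) = (0*0)*(-5 + 2*6**2) = 0*(-5 + 2*36) = 0*(-5 + 72) = 0*67 = 0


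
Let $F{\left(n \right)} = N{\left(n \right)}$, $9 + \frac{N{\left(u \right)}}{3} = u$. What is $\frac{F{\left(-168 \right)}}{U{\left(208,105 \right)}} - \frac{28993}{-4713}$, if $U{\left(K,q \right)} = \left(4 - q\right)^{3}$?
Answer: $\frac{29874019496}{4855808613} \approx 6.1522$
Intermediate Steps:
$N{\left(u \right)} = -27 + 3 u$
$F{\left(n \right)} = -27 + 3 n$
$\frac{F{\left(-168 \right)}}{U{\left(208,105 \right)}} - \frac{28993}{-4713} = \frac{-27 + 3 \left(-168\right)}{\left(-1\right) \left(-4 + 105\right)^{3}} - \frac{28993}{-4713} = \frac{-27 - 504}{\left(-1\right) 101^{3}} - - \frac{28993}{4713} = - \frac{531}{\left(-1\right) 1030301} + \frac{28993}{4713} = - \frac{531}{-1030301} + \frac{28993}{4713} = \left(-531\right) \left(- \frac{1}{1030301}\right) + \frac{28993}{4713} = \frac{531}{1030301} + \frac{28993}{4713} = \frac{29874019496}{4855808613}$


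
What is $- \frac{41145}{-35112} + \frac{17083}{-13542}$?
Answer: $- \frac{7105451}{79247784} \approx -0.089661$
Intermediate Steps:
$- \frac{41145}{-35112} + \frac{17083}{-13542} = \left(-41145\right) \left(- \frac{1}{35112}\right) + 17083 \left(- \frac{1}{13542}\right) = \frac{13715}{11704} - \frac{17083}{13542} = - \frac{7105451}{79247784}$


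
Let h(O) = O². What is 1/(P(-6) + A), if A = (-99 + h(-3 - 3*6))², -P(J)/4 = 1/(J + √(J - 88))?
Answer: 950334/111155041423 - I*√94/444620165692 ≈ 8.5496e-6 - 2.1806e-11*I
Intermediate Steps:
P(J) = -4/(J + √(-88 + J)) (P(J) = -4/(J + √(J - 88)) = -4/(J + √(-88 + J)))
A = 116964 (A = (-99 + (-3 - 3*6)²)² = (-99 + (-3 - 18)²)² = (-99 + (-21)²)² = (-99 + 441)² = 342² = 116964)
1/(P(-6) + A) = 1/(-4/(-6 + √(-88 - 6)) + 116964) = 1/(-4/(-6 + √(-94)) + 116964) = 1/(-4/(-6 + I*√94) + 116964) = 1/(116964 - 4/(-6 + I*√94))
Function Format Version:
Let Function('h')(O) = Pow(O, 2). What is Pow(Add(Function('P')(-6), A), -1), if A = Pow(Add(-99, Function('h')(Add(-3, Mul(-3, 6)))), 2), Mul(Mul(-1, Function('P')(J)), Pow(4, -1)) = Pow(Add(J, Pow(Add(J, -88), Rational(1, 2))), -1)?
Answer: Add(Rational(950334, 111155041423), Mul(Rational(-1, 444620165692), I, Pow(94, Rational(1, 2)))) ≈ Add(8.5496e-6, Mul(-2.1806e-11, I))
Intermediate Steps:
Function('P')(J) = Mul(-4, Pow(Add(J, Pow(Add(-88, J), Rational(1, 2))), -1)) (Function('P')(J) = Mul(-4, Pow(Add(J, Pow(Add(J, -88), Rational(1, 2))), -1)) = Mul(-4, Pow(Add(J, Pow(Add(-88, J), Rational(1, 2))), -1)))
A = 116964 (A = Pow(Add(-99, Pow(Add(-3, Mul(-3, 6)), 2)), 2) = Pow(Add(-99, Pow(Add(-3, -18), 2)), 2) = Pow(Add(-99, Pow(-21, 2)), 2) = Pow(Add(-99, 441), 2) = Pow(342, 2) = 116964)
Pow(Add(Function('P')(-6), A), -1) = Pow(Add(Mul(-4, Pow(Add(-6, Pow(Add(-88, -6), Rational(1, 2))), -1)), 116964), -1) = Pow(Add(Mul(-4, Pow(Add(-6, Pow(-94, Rational(1, 2))), -1)), 116964), -1) = Pow(Add(Mul(-4, Pow(Add(-6, Mul(I, Pow(94, Rational(1, 2)))), -1)), 116964), -1) = Pow(Add(116964, Mul(-4, Pow(Add(-6, Mul(I, Pow(94, Rational(1, 2)))), -1))), -1)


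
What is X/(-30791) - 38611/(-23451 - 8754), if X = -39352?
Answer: 2456202461/991624155 ≈ 2.4769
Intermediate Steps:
X/(-30791) - 38611/(-23451 - 8754) = -39352/(-30791) - 38611/(-23451 - 8754) = -39352*(-1/30791) - 38611/(-32205) = 39352/30791 - 38611*(-1/32205) = 39352/30791 + 38611/32205 = 2456202461/991624155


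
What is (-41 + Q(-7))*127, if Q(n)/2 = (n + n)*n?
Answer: 19685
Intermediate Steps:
Q(n) = 4*n² (Q(n) = 2*((n + n)*n) = 2*((2*n)*n) = 2*(2*n²) = 4*n²)
(-41 + Q(-7))*127 = (-41 + 4*(-7)²)*127 = (-41 + 4*49)*127 = (-41 + 196)*127 = 155*127 = 19685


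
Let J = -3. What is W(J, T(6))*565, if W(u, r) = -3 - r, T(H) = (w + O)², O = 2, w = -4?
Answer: -3955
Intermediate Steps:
T(H) = 4 (T(H) = (-4 + 2)² = (-2)² = 4)
W(J, T(6))*565 = (-3 - 1*4)*565 = (-3 - 4)*565 = -7*565 = -3955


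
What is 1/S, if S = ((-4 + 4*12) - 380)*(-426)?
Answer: 1/143136 ≈ 6.9864e-6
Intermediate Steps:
S = 143136 (S = ((-4 + 48) - 380)*(-426) = (44 - 380)*(-426) = -336*(-426) = 143136)
1/S = 1/143136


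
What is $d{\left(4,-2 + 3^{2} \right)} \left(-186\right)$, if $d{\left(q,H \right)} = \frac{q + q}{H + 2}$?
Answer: $- \frac{496}{3} \approx -165.33$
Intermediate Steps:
$d{\left(q,H \right)} = \frac{2 q}{2 + H}$
$d{\left(4,-2 + 3^{2} \right)} \left(-186\right) = 2 \cdot 4 \frac{1}{2 - \left(2 - 3^{2}\right)} \left(-186\right) = 2 \cdot 4 \frac{1}{2 + \left(-2 + 9\right)} \left(-186\right) = 2 \cdot 4 \frac{1}{2 + 7} \left(-186\right) = 2 \cdot 4 \cdot \frac{1}{9} \left(-186\right) = \frac{8}{9} \left(-186\right) = - \frac{496}{3}$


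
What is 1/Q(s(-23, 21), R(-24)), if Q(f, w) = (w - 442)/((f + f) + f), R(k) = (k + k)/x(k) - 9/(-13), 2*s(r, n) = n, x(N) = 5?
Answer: -585/8374 ≈ -0.069859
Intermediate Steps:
s(r, n) = n/2
R(k) = 9/13 + 2*k/5 (R(k) = (k + k)/5 - 9/(-13) = (2*k)*(⅕) - 9*(-1/13) = 2*k/5 + 9/13 = 9/13 + 2*k/5)
Q(f, w) = (-442 + w)/(3*f) (Q(f, w) = (-442 + w)/(2*f + f) = (-442 + w)/((3*f)) = (-442 + w)*(1/(3*f)) = (-442 + w)/(3*f))
1/Q(s(-23, 21), R(-24)) = 1/((-442 + (9/13 + (⅖)*(-24)))/(3*(((½)*21)))) = 1/((-442 + (9/13 - 48/5))/(3*(21/2))) = 1/((⅓)*(2/21)*(-442 - 579/65)) = 1/((⅓)*(2/21)*(-29309/65)) = 1/(-8374/585) = -585/8374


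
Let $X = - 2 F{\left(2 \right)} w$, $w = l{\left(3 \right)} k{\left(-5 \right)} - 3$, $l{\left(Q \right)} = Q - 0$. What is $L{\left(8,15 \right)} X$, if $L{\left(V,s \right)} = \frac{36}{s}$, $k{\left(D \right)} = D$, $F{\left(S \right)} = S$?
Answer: $\frac{864}{5} \approx 172.8$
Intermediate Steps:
$l{\left(Q \right)} = Q$ ($l{\left(Q \right)} = Q + 0 = Q$)
$w = -18$ ($w = 3 \left(-5\right) - 3 = -15 - 3 = -18$)
$X = 72$ ($X = \left(-2\right) 2 \left(-18\right) = \left(-4\right) \left(-18\right) = 72$)
$L{\left(8,15 \right)} X = \frac{36}{15} \cdot 72 = 36 \cdot \frac{1}{15} \cdot 72 = \frac{12}{5} \cdot 72 = \frac{864}{5}$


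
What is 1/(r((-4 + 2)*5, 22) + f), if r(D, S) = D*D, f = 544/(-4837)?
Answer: 4837/483156 ≈ 0.010011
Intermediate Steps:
f = -544/4837 (f = 544*(-1/4837) = -544/4837 ≈ -0.11247)
r(D, S) = D²
1/(r((-4 + 2)*5, 22) + f) = 1/(((-4 + 2)*5)² - 544/4837) = 1/((-2*5)² - 544/4837) = 1/((-10)² - 544/4837) = 1/(100 - 544/4837) = 1/(483156/4837) = 4837/483156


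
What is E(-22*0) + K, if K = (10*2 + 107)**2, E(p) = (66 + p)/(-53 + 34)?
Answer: 306385/19 ≈ 16126.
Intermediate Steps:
E(p) = -66/19 - p/19 (E(p) = (66 + p)/(-19) = (66 + p)*(-1/19) = -66/19 - p/19)
K = 16129 (K = (20 + 107)**2 = 127**2 = 16129)
E(-22*0) + K = (-66/19 - (-22)*0/19) + 16129 = (-66/19 - 1/19*0) + 16129 = (-66/19 + 0) + 16129 = -66/19 + 16129 = 306385/19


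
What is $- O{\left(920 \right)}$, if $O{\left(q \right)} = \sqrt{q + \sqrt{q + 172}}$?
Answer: $- \sqrt{920 + 2 \sqrt{273}} \approx -30.871$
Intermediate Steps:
$O{\left(q \right)} = \sqrt{q + \sqrt{172 + q}}$
$- O{\left(920 \right)} = - \sqrt{920 + \sqrt{172 + 920}} = - \sqrt{920 + \sqrt{1092}} = - \sqrt{920 + 2 \sqrt{273}}$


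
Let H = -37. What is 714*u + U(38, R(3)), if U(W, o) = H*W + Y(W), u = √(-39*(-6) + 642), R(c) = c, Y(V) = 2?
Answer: -1404 + 1428*√219 ≈ 19728.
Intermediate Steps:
u = 2*√219 (u = √(234 + 642) = √876 = 2*√219 ≈ 29.597)
U(W, o) = 2 - 37*W (U(W, o) = -37*W + 2 = 2 - 37*W)
714*u + U(38, R(3)) = 714*(2*√219) + (2 - 37*38) = 1428*√219 + (2 - 1406) = 1428*√219 - 1404 = -1404 + 1428*√219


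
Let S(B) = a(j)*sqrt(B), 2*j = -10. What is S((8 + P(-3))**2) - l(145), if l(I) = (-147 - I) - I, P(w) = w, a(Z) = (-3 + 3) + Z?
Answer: 412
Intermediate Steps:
j = -5 (j = (1/2)*(-10) = -5)
a(Z) = Z (a(Z) = 0 + Z = Z)
l(I) = -147 - 2*I
S(B) = -5*sqrt(B)
S((8 + P(-3))**2) - l(145) = -5*sqrt((8 - 3)**2) - (-147 - 2*145) = -5*sqrt(5**2) - (-147 - 290) = -5*sqrt(25) - 1*(-437) = -5*5 + 437 = -25 + 437 = 412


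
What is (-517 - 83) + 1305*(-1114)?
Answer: -1454370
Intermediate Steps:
(-517 - 83) + 1305*(-1114) = -600 - 1453770 = -1454370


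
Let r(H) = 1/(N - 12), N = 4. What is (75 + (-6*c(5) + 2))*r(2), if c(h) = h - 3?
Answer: -65/8 ≈ -8.1250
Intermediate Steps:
c(h) = -3 + h
r(H) = -⅛ (r(H) = 1/(4 - 12) = 1/(-8) = -⅛)
(75 + (-6*c(5) + 2))*r(2) = (75 + (-6*(-3 + 5) + 2))*(-⅛) = (75 + (-6*2 + 2))*(-⅛) = (75 + (-12 + 2))*(-⅛) = (75 - 10)*(-⅛) = 65*(-⅛) = -65/8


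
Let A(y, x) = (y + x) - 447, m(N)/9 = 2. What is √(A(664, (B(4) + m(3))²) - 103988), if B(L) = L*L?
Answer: I*√102615 ≈ 320.34*I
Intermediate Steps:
B(L) = L²
m(N) = 18 (m(N) = 9*2 = 18)
A(y, x) = -447 + x + y (A(y, x) = (x + y) - 447 = -447 + x + y)
√(A(664, (B(4) + m(3))²) - 103988) = √((-447 + (4² + 18)² + 664) - 103988) = √((-447 + (16 + 18)² + 664) - 103988) = √((-447 + 34² + 664) - 103988) = √((-447 + 1156 + 664) - 103988) = √(1373 - 103988) = √(-102615) = I*√102615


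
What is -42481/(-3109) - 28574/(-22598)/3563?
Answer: 244322690340/17880452819 ≈ 13.664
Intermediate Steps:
-42481/(-3109) - 28574/(-22598)/3563 = -42481*(-1/3109) - 28574*(-1/22598)*(1/3563) = 42481/3109 + (14287/11299)*(1/3563) = 42481/3109 + 2041/5751191 = 244322690340/17880452819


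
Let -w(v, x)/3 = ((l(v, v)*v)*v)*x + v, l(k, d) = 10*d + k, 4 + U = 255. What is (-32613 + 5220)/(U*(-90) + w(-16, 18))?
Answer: -9131/803494 ≈ -0.011364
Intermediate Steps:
U = 251 (U = -4 + 255 = 251)
l(k, d) = k + 10*d
w(v, x) = -3*v - 33*x*v**3 (w(v, x) = -3*((((v + 10*v)*v)*v)*x + v) = -3*((((11*v)*v)*v)*x + v) = -3*(((11*v**2)*v)*x + v) = -3*((11*v**3)*x + v) = -3*(11*x*v**3 + v) = -3*(v + 11*x*v**3) = -3*v - 33*x*v**3)
(-32613 + 5220)/(U*(-90) + w(-16, 18)) = (-32613 + 5220)/(251*(-90) + (-3*(-16) - 33*18*(-16)**3)) = -27393/(-22590 + (48 - 33*18*(-4096))) = -27393/(-22590 + (48 + 2433024)) = -27393/(-22590 + 2433072) = -27393/2410482 = -27393*1/2410482 = -9131/803494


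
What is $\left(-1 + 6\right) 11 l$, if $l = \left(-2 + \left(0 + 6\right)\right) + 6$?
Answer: $550$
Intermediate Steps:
$l = 10$ ($l = \left(-2 + 6\right) + 6 = 4 + 6 = 10$)
$\left(-1 + 6\right) 11 l = \left(-1 + 6\right) 11 \cdot 10 = 5 \cdot 11 \cdot 10 = 55 \cdot 10 = 550$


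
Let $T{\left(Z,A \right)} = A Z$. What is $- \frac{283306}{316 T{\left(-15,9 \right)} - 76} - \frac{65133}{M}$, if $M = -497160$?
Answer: $\frac{124680499}{18443255} \approx 6.7602$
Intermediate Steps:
$- \frac{283306}{316 T{\left(-15,9 \right)} - 76} - \frac{65133}{M} = - \frac{283306}{316 \cdot 9 \left(-15\right) - 76} - \frac{65133}{-497160} = - \frac{283306}{316 \left(-135\right) - 76} - - \frac{7237}{55240} = - \frac{283306}{-42660 - 76} + \frac{7237}{55240} = - \frac{283306}{-42736} + \frac{7237}{55240} = \left(-283306\right) \left(- \frac{1}{42736}\right) + \frac{7237}{55240} = \frac{141653}{21368} + \frac{7237}{55240} = \frac{124680499}{18443255}$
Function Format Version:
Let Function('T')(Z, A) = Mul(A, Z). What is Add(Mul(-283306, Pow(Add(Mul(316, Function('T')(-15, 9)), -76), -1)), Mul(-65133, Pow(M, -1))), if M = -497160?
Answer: Rational(124680499, 18443255) ≈ 6.7602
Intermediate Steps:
Add(Mul(-283306, Pow(Add(Mul(316, Function('T')(-15, 9)), -76), -1)), Mul(-65133, Pow(M, -1))) = Add(Mul(-283306, Pow(Add(Mul(316, Mul(9, -15)), -76), -1)), Mul(-65133, Pow(-497160, -1))) = Add(Mul(-283306, Pow(Add(Mul(316, -135), -76), -1)), Mul(-65133, Rational(-1, 497160))) = Add(Mul(-283306, Pow(Add(-42660, -76), -1)), Rational(7237, 55240)) = Add(Mul(-283306, Pow(-42736, -1)), Rational(7237, 55240)) = Add(Mul(-283306, Rational(-1, 42736)), Rational(7237, 55240)) = Add(Rational(141653, 21368), Rational(7237, 55240)) = Rational(124680499, 18443255)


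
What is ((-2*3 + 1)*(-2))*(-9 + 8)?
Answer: -10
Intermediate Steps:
((-2*3 + 1)*(-2))*(-9 + 8) = ((-6 + 1)*(-2))*(-1) = -5*(-2)*(-1) = 10*(-1) = -10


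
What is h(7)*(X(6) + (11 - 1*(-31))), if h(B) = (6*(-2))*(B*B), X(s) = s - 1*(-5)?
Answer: -31164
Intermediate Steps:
X(s) = 5 + s (X(s) = s + 5 = 5 + s)
h(B) = -12*B**2
h(7)*(X(6) + (11 - 1*(-31))) = (-12*7**2)*((5 + 6) + (11 - 1*(-31))) = (-12*49)*(11 + (11 + 31)) = -588*(11 + 42) = -588*53 = -31164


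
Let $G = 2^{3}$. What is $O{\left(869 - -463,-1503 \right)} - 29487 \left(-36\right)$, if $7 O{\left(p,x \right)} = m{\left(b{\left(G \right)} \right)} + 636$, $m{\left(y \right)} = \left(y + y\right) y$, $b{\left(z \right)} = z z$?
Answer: $\frac{7439552}{7} \approx 1.0628 \cdot 10^{6}$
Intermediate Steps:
$G = 8$
$b{\left(z \right)} = z^{2}$
$m{\left(y \right)} = 2 y^{2}$ ($m{\left(y \right)} = 2 y y = 2 y^{2}$)
$O{\left(p,x \right)} = \frac{8828}{7}$ ($O{\left(p,x \right)} = \frac{2 \left(8^{2}\right)^{2} + 636}{7} = \frac{2 \cdot 64^{2} + 636}{7} = \frac{2 \cdot 4096 + 636}{7} = \frac{8192 + 636}{7} = \frac{1}{7} \cdot 8828 = \frac{8828}{7}$)
$O{\left(869 - -463,-1503 \right)} - 29487 \left(-36\right) = \frac{8828}{7} - 29487 \left(-36\right) = \frac{8828}{7} - -1061532 = \frac{8828}{7} + 1061532 = \frac{7439552}{7}$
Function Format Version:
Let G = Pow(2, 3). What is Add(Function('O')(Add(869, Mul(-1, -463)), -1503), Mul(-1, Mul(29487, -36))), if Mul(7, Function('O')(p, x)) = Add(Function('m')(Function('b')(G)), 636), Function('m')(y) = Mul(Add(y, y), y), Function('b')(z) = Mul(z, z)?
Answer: Rational(7439552, 7) ≈ 1.0628e+6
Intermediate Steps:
G = 8
Function('b')(z) = Pow(z, 2)
Function('m')(y) = Mul(2, Pow(y, 2)) (Function('m')(y) = Mul(Mul(2, y), y) = Mul(2, Pow(y, 2)))
Function('O')(p, x) = Rational(8828, 7) (Function('O')(p, x) = Mul(Rational(1, 7), Add(Mul(2, Pow(Pow(8, 2), 2)), 636)) = Mul(Rational(1, 7), Add(Mul(2, Pow(64, 2)), 636)) = Mul(Rational(1, 7), Add(Mul(2, 4096), 636)) = Mul(Rational(1, 7), Add(8192, 636)) = Mul(Rational(1, 7), 8828) = Rational(8828, 7))
Add(Function('O')(Add(869, Mul(-1, -463)), -1503), Mul(-1, Mul(29487, -36))) = Add(Rational(8828, 7), Mul(-1, Mul(29487, -36))) = Add(Rational(8828, 7), Mul(-1, -1061532)) = Add(Rational(8828, 7), 1061532) = Rational(7439552, 7)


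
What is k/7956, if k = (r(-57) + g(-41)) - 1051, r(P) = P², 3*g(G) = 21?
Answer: 245/884 ≈ 0.27715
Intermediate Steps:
g(G) = 7 (g(G) = (⅓)*21 = 7)
k = 2205 (k = ((-57)² + 7) - 1051 = (3249 + 7) - 1051 = 3256 - 1051 = 2205)
k/7956 = 2205/7956 = 2205*(1/7956) = 245/884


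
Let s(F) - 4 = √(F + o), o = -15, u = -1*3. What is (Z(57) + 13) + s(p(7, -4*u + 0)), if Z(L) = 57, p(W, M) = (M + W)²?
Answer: 74 + √346 ≈ 92.601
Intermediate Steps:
u = -3
s(F) = 4 + √(-15 + F) (s(F) = 4 + √(F - 15) = 4 + √(-15 + F))
(Z(57) + 13) + s(p(7, -4*u + 0)) = (57 + 13) + (4 + √(-15 + ((-4*(-3) + 0) + 7)²)) = 70 + (4 + √(-15 + ((12 + 0) + 7)²)) = 70 + (4 + √(-15 + (12 + 7)²)) = 70 + (4 + √(-15 + 19²)) = 70 + (4 + √(-15 + 361)) = 70 + (4 + √346) = 74 + √346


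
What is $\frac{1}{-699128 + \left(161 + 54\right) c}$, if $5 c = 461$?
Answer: $- \frac{1}{679305} \approx -1.4721 \cdot 10^{-6}$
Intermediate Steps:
$c = \frac{461}{5}$ ($c = \frac{1}{5} \cdot 461 = \frac{461}{5} \approx 92.2$)
$\frac{1}{-699128 + \left(161 + 54\right) c} = \frac{1}{-699128 + \left(161 + 54\right) \frac{461}{5}} = \frac{1}{-699128 + 215 \cdot \frac{461}{5}} = \frac{1}{-699128 + 19823} = \frac{1}{-679305} = - \frac{1}{679305}$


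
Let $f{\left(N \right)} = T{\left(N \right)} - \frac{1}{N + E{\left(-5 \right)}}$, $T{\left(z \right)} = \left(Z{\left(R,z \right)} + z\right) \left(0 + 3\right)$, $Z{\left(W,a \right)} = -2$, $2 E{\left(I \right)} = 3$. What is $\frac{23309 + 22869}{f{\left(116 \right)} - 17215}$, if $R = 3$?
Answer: $- \frac{10851830}{3965157} \approx -2.7368$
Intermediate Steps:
$E{\left(I \right)} = \frac{3}{2}$ ($E{\left(I \right)} = \frac{1}{2} \cdot 3 = \frac{3}{2}$)
$T{\left(z \right)} = -6 + 3 z$ ($T{\left(z \right)} = \left(-2 + z\right) \left(0 + 3\right) = \left(-2 + z\right) 3 = -6 + 3 z$)
$f{\left(N \right)} = -6 - \frac{1}{\frac{3}{2} + N} + 3 N$ ($f{\left(N \right)} = \left(-6 + 3 N\right) - \frac{1}{N + \frac{3}{2}} = \left(-6 + 3 N\right) - \frac{1}{\frac{3}{2} + N} = -6 - \frac{1}{\frac{3}{2} + N} + 3 N$)
$\frac{23309 + 22869}{f{\left(116 \right)} - 17215} = \frac{23309 + 22869}{\frac{-20 - 348 + 6 \cdot 116^{2}}{3 + 2 \cdot 116} - 17215} = \frac{46178}{\frac{-20 - 348 + 6 \cdot 13456}{3 + 232} - 17215} = \frac{46178}{\frac{-20 - 348 + 80736}{235} - 17215} = \frac{46178}{\frac{1}{235} \cdot 80368 - 17215} = \frac{46178}{\frac{80368}{235} - 17215} = \frac{46178}{- \frac{3965157}{235}} = 46178 \left(- \frac{235}{3965157}\right) = - \frac{10851830}{3965157}$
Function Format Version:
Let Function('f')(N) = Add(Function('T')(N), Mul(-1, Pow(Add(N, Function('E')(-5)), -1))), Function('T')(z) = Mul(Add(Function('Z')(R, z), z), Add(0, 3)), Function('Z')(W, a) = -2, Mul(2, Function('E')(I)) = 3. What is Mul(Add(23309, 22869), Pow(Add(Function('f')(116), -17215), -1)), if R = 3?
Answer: Rational(-10851830, 3965157) ≈ -2.7368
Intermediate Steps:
Function('E')(I) = Rational(3, 2) (Function('E')(I) = Mul(Rational(1, 2), 3) = Rational(3, 2))
Function('T')(z) = Add(-6, Mul(3, z)) (Function('T')(z) = Mul(Add(-2, z), Add(0, 3)) = Mul(Add(-2, z), 3) = Add(-6, Mul(3, z)))
Function('f')(N) = Add(-6, Mul(-1, Pow(Add(Rational(3, 2), N), -1)), Mul(3, N)) (Function('f')(N) = Add(Add(-6, Mul(3, N)), Mul(-1, Pow(Add(N, Rational(3, 2)), -1))) = Add(Add(-6, Mul(3, N)), Mul(-1, Pow(Add(Rational(3, 2), N), -1))) = Add(-6, Mul(-1, Pow(Add(Rational(3, 2), N), -1)), Mul(3, N)))
Mul(Add(23309, 22869), Pow(Add(Function('f')(116), -17215), -1)) = Mul(Add(23309, 22869), Pow(Add(Mul(Pow(Add(3, Mul(2, 116)), -1), Add(-20, Mul(-3, 116), Mul(6, Pow(116, 2)))), -17215), -1)) = Mul(46178, Pow(Add(Mul(Pow(Add(3, 232), -1), Add(-20, -348, Mul(6, 13456))), -17215), -1)) = Mul(46178, Pow(Add(Mul(Pow(235, -1), Add(-20, -348, 80736)), -17215), -1)) = Mul(46178, Pow(Add(Mul(Rational(1, 235), 80368), -17215), -1)) = Mul(46178, Pow(Add(Rational(80368, 235), -17215), -1)) = Mul(46178, Pow(Rational(-3965157, 235), -1)) = Mul(46178, Rational(-235, 3965157)) = Rational(-10851830, 3965157)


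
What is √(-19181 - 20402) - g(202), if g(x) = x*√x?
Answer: -202*√202 + I*√39583 ≈ -2871.0 + 198.95*I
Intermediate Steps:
g(x) = x^(3/2)
√(-19181 - 20402) - g(202) = √(-19181 - 20402) - 202^(3/2) = √(-39583) - 202*√202 = I*√39583 - 202*√202 = -202*√202 + I*√39583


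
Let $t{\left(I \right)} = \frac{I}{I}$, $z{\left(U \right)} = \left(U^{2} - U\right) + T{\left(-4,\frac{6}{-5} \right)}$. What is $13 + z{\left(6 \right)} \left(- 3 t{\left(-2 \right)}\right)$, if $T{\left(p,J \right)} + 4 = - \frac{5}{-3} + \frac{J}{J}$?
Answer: $-73$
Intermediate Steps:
$T{\left(p,J \right)} = - \frac{4}{3}$ ($T{\left(p,J \right)} = -4 + \left(- \frac{5}{-3} + \frac{J}{J}\right) = -4 + \left(\left(-5\right) \left(- \frac{1}{3}\right) + 1\right) = -4 + \left(\frac{5}{3} + 1\right) = -4 + \frac{8}{3} = - \frac{4}{3}$)
$z{\left(U \right)} = - \frac{4}{3} + U^{2} - U$ ($z{\left(U \right)} = \left(U^{2} - U\right) - \frac{4}{3} = - \frac{4}{3} + U^{2} - U$)
$t{\left(I \right)} = 1$
$13 + z{\left(6 \right)} \left(- 3 t{\left(-2 \right)}\right) = 13 + \left(- \frac{4}{3} + 6^{2} - 6\right) \left(\left(-3\right) 1\right) = 13 + \left(- \frac{4}{3} + 36 - 6\right) \left(-3\right) = 13 + \frac{86}{3} \left(-3\right) = 13 - 86 = -73$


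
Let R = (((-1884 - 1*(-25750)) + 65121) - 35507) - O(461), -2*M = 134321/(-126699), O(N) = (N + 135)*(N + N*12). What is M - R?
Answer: 891542480825/253398 ≈ 3.5183e+6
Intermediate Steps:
O(N) = 13*N*(135 + N) (O(N) = (135 + N)*(N + 12*N) = (135 + N)*(13*N) = 13*N*(135 + N))
M = 134321/253398 (M = -134321/(2*(-126699)) = -134321*(-1)/(2*126699) = -½*(-134321/126699) = 134321/253398 ≈ 0.53008)
R = -3518348 (R = (((-1884 - 1*(-25750)) + 65121) - 35507) - 13*461*(135 + 461) = (((-1884 + 25750) + 65121) - 35507) - 13*461*596 = ((23866 + 65121) - 35507) - 1*3571828 = (88987 - 35507) - 3571828 = 53480 - 3571828 = -3518348)
M - R = 134321/253398 - 1*(-3518348) = 134321/253398 + 3518348 = 891542480825/253398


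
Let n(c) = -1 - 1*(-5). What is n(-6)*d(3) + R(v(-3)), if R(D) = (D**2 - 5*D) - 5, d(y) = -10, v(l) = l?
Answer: -21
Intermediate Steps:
R(D) = -5 + D**2 - 5*D
n(c) = 4 (n(c) = -1 + 5 = 4)
n(-6)*d(3) + R(v(-3)) = 4*(-10) + (-5 + (-3)**2 - 5*(-3)) = -40 + (-5 + 9 + 15) = -40 + 19 = -21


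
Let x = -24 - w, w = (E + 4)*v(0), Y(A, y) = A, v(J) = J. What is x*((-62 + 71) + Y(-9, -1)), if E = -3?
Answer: 0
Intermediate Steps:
w = 0 (w = (-3 + 4)*0 = 1*0 = 0)
x = -24 (x = -24 - 1*0 = -24 + 0 = -24)
x*((-62 + 71) + Y(-9, -1)) = -24*((-62 + 71) - 9) = -24*(9 - 9) = -24*0 = 0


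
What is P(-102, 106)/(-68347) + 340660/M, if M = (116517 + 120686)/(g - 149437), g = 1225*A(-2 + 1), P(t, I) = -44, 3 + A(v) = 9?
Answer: -3308224259147808/16212113441 ≈ -2.0406e+5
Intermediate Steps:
A(v) = 6 (A(v) = -3 + 9 = 6)
g = 7350 (g = 1225*6 = 7350)
M = -237203/142087 (M = (116517 + 120686)/(7350 - 149437) = 237203/(-142087) = 237203*(-1/142087) = -237203/142087 ≈ -1.6694)
P(-102, 106)/(-68347) + 340660/M = -44/(-68347) + 340660/(-237203/142087) = -44*(-1/68347) + 340660*(-142087/237203) = 44/68347 - 48403357420/237203 = -3308224259147808/16212113441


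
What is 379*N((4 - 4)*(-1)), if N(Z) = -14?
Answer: -5306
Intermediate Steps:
379*N((4 - 4)*(-1)) = 379*(-14) = -5306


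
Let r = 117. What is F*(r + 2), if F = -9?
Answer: -1071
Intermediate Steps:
F*(r + 2) = -9*(117 + 2) = -9*119 = -1071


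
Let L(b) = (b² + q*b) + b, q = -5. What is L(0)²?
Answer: 0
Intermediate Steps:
L(b) = b² - 4*b (L(b) = (b² - 5*b) + b = b² - 4*b)
L(0)² = (0*(-4 + 0))² = (0*(-4))² = 0² = 0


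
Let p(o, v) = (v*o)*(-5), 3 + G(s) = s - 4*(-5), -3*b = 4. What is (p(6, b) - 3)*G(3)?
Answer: 740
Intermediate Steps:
b = -4/3 (b = -⅓*4 = -4/3 ≈ -1.3333)
G(s) = 17 + s (G(s) = -3 + (s - 4*(-5)) = -3 + (s + 20) = -3 + (20 + s) = 17 + s)
p(o, v) = -5*o*v (p(o, v) = (o*v)*(-5) = -5*o*v)
(p(6, b) - 3)*G(3) = (-5*6*(-4/3) - 3)*(17 + 3) = (40 - 3)*20 = 37*20 = 740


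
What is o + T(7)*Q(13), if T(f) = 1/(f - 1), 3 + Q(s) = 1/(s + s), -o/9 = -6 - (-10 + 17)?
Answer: 18175/156 ≈ 116.51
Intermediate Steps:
o = 117 (o = -9*(-6 - (-10 + 17)) = -9*(-6 - 1*7) = -9*(-6 - 7) = -9*(-13) = 117)
Q(s) = -3 + 1/(2*s) (Q(s) = -3 + 1/(s + s) = -3 + 1/(2*s))
T(f) = 1/(-1 + f)
o + T(7)*Q(13) = 117 + (-3 + (½)/13)/(-1 + 7) = 117 + (-3 + (½)*(1/13))/6 = 117 + (-3 + 1/26)/6 = 117 + (⅙)*(-77/26) = 117 - 77/156 = 18175/156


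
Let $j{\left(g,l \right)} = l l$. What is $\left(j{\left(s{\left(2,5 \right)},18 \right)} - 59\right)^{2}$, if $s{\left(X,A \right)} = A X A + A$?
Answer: $70225$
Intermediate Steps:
$s{\left(X,A \right)} = A + X A^{2}$ ($s{\left(X,A \right)} = X A^{2} + A = A + X A^{2}$)
$j{\left(g,l \right)} = l^{2}$
$\left(j{\left(s{\left(2,5 \right)},18 \right)} - 59\right)^{2} = \left(18^{2} - 59\right)^{2} = \left(324 - 59\right)^{2} = 265^{2} = 70225$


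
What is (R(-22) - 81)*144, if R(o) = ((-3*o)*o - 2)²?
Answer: 304421040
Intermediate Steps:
R(o) = (-2 - 3*o²)² (R(o) = (-3*o² - 2)² = (-2 - 3*o²)²)
(R(-22) - 81)*144 = ((2 + 3*(-22)²)² - 81)*144 = ((2 + 3*484)² - 81)*144 = ((2 + 1452)² - 81)*144 = (1454² - 81)*144 = (2114116 - 81)*144 = 2114035*144 = 304421040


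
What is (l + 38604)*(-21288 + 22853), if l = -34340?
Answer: 6673160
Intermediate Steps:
(l + 38604)*(-21288 + 22853) = (-34340 + 38604)*(-21288 + 22853) = 4264*1565 = 6673160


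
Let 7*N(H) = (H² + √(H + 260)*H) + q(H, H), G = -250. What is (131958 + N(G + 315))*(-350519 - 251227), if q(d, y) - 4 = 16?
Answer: -558390802446/7 - 195567450*√13/7 ≈ -7.9871e+10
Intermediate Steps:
q(d, y) = 20 (q(d, y) = 4 + 16 = 20)
N(H) = 20/7 + H²/7 + H*√(260 + H)/7 (N(H) = ((H² + √(H + 260)*H) + 20)/7 = ((H² + √(260 + H)*H) + 20)/7 = ((H² + H*√(260 + H)) + 20)/7 = (20 + H² + H*√(260 + H))/7 = 20/7 + H²/7 + H*√(260 + H)/7)
(131958 + N(G + 315))*(-350519 - 251227) = (131958 + (20/7 + (-250 + 315)²/7 + (-250 + 315)*√(260 + (-250 + 315))/7))*(-350519 - 251227) = (131958 + (20/7 + (⅐)*65² + (⅐)*65*√(260 + 65)))*(-601746) = (131958 + (20/7 + (⅐)*4225 + (⅐)*65*√325))*(-601746) = (131958 + (20/7 + 4225/7 + (⅐)*65*(5*√13)))*(-601746) = (131958 + (20/7 + 4225/7 + 325*√13/7))*(-601746) = (131958 + (4245/7 + 325*√13/7))*(-601746) = (927951/7 + 325*√13/7)*(-601746) = -558390802446/7 - 195567450*√13/7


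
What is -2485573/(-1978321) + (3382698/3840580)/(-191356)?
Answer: 83031168716794681/66086534775633640 ≈ 1.2564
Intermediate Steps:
-2485573/(-1978321) + (3382698/3840580)/(-191356) = -2485573*(-1/1978321) + (3382698*(1/3840580))*(-1/191356) = 2485573/1978321 + (1691349/1920290)*(-1/191356) = 2485573/1978321 - 153759/33405364840 = 83031168716794681/66086534775633640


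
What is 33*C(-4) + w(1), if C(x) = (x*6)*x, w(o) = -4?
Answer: 3164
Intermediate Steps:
C(x) = 6*x**2 (C(x) = (6*x)*x = 6*x**2)
33*C(-4) + w(1) = 33*(6*(-4)**2) - 4 = 33*(6*16) - 4 = 33*96 - 4 = 3168 - 4 = 3164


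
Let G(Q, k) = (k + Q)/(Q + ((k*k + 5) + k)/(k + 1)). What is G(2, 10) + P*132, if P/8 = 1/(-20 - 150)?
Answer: -61116/11645 ≈ -5.2483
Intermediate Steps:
P = -4/85 (P = 8/(-20 - 150) = 8/(-170) = 8*(-1/170) = -4/85 ≈ -0.047059)
G(Q, k) = (Q + k)/(Q + (5 + k + k**2)/(1 + k)) (G(Q, k) = (Q + k)/(Q + ((k**2 + 5) + k)/(1 + k)) = (Q + k)/(Q + ((5 + k**2) + k)/(1 + k)) = (Q + k)/(Q + (5 + k + k**2)/(1 + k)))
G(2, 10) + P*132 = (2 + 10 + 10**2 + 2*10)/(5 + 2 + 10 + 10**2 + 2*10) - 4/85*132 = (2 + 10 + 100 + 20)/(5 + 2 + 10 + 100 + 20) - 528/85 = 132/137 - 528/85 = -61116/11645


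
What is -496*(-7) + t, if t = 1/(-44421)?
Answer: 154229711/44421 ≈ 3472.0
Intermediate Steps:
t = -1/44421 ≈ -2.2512e-5
-496*(-7) + t = -496*(-7) - 1/44421 = 3472 - 1/44421 = 154229711/44421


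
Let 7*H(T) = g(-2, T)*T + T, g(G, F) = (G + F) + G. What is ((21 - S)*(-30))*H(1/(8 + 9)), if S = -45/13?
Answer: 477000/26299 ≈ 18.138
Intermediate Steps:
g(G, F) = F + 2*G (g(G, F) = (F + G) + G = F + 2*G)
S = -45/13 (S = -45*1/13 = -45/13 ≈ -3.4615)
H(T) = T/7 + T*(-4 + T)/7 (H(T) = ((T + 2*(-2))*T + T)/7 = ((T - 4)*T + T)/7 = ((-4 + T)*T + T)/7 = (T*(-4 + T) + T)/7 = (T + T*(-4 + T))/7 = T/7 + T*(-4 + T)/7)
((21 - S)*(-30))*H(1/(8 + 9)) = ((21 - 1*(-45/13))*(-30))*((-3 + 1/(8 + 9))/(7*(8 + 9))) = ((21 + 45/13)*(-30))*((⅐)*(-3 + 1/17)/17) = ((318/13)*(-30))*((⅐)*(1/17)*(-3 + 1/17)) = -9540*(-50)/(91*17*17) = -9540/13*(-50/2023) = 477000/26299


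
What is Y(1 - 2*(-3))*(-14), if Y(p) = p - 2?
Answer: -70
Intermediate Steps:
Y(p) = -2 + p
Y(1 - 2*(-3))*(-14) = (-2 + (1 - 2*(-3)))*(-14) = (-2 + (1 + 6))*(-14) = (-2 + 7)*(-14) = 5*(-14) = -70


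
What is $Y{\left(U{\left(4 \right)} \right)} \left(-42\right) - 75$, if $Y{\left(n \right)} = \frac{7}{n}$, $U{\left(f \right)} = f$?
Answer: $- \frac{297}{2} \approx -148.5$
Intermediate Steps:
$Y{\left(U{\left(4 \right)} \right)} \left(-42\right) - 75 = \frac{7}{4} \left(-42\right) - 75 = - \frac{147}{2} - 75 = - \frac{297}{2}$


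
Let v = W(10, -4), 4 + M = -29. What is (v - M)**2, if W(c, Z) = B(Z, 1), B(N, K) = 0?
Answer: 1089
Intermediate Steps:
M = -33 (M = -4 - 29 = -33)
W(c, Z) = 0
v = 0
(v - M)**2 = (0 - 1*(-33))**2 = (0 + 33)**2 = 33**2 = 1089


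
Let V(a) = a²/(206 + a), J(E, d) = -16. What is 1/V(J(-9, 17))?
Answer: 95/128 ≈ 0.74219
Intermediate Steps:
V(a) = a²/(206 + a)
1/V(J(-9, 17)) = 1/((-16)²/(206 - 16)) = 1/(256/190) = 1/(256*(1/190)) = 1/(128/95) = 95/128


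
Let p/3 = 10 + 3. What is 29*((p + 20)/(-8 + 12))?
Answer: 1711/4 ≈ 427.75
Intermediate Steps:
p = 39 (p = 3*(10 + 3) = 3*13 = 39)
29*((p + 20)/(-8 + 12)) = 29*((39 + 20)/(-8 + 12)) = 29*(59/4) = 1711/4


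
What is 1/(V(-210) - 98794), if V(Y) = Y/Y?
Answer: -1/98793 ≈ -1.0122e-5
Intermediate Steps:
V(Y) = 1
1/(V(-210) - 98794) = 1/(1 - 98794) = 1/(-98793) = -1/98793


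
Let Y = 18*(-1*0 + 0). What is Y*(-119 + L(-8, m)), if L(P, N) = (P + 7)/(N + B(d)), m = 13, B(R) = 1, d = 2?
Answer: 0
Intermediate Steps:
L(P, N) = (7 + P)/(1 + N) (L(P, N) = (P + 7)/(N + 1) = (7 + P)/(1 + N))
Y = 0 (Y = 18*(0 + 0) = 18*0 = 0)
Y*(-119 + L(-8, m)) = 0*(-119 + (7 - 8)/(1 + 13)) = 0*(-119 - 1/14) = 0*(-1667/14) = 0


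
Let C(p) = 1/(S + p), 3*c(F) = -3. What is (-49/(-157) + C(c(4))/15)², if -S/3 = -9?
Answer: 371217289/3749112900 ≈ 0.099015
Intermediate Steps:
S = 27 (S = -3*(-9) = 27)
c(F) = -1 (c(F) = (⅓)*(-3) = -1)
C(p) = 1/(27 + p)
(-49/(-157) + C(c(4))/15)² = (-49/(-157) + 1/((27 - 1)*15))² = (-49*(-1/157) + (1/15)/26)² = (49/157 + (1/26)*(1/15))² = (49/157 + 1/390)² = (19267/61230)² = 371217289/3749112900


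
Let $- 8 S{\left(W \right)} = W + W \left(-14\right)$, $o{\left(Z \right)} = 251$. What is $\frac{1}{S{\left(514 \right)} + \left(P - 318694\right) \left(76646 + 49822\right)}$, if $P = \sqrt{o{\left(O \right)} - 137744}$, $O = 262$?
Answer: $- \frac{644873471308}{25991397310151576139241} - \frac{6070464 i \sqrt{15277}}{25991397310151576139241} \approx -2.4811 \cdot 10^{-11} - 2.8868 \cdot 10^{-14} i$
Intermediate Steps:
$P = 3 i \sqrt{15277}$ ($P = \sqrt{251 - 137744} = \sqrt{-137493} = 3 i \sqrt{15277} \approx 370.8 i$)
$S{\left(W \right)} = \frac{13 W}{8}$ ($S{\left(W \right)} = - \frac{W + W \left(-14\right)}{8} = - \frac{W - 14 W}{8} = - \frac{\left(-13\right) W}{8} = \frac{13 W}{8}$)
$\frac{1}{S{\left(514 \right)} + \left(P - 318694\right) \left(76646 + 49822\right)} = \frac{1}{\frac{13}{8} \cdot 514 + \left(3 i \sqrt{15277} - 318694\right) \left(76646 + 49822\right)} = \frac{1}{\frac{3341}{4} + \left(-318694 + 3 i \sqrt{15277}\right) 126468} = \frac{1}{\frac{3341}{4} - \left(40304592792 - 379404 i \sqrt{15277}\right)} = \frac{1}{- \frac{161218367827}{4} + 379404 i \sqrt{15277}}$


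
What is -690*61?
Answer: -42090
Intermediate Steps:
-690*61 = -1*42090 = -42090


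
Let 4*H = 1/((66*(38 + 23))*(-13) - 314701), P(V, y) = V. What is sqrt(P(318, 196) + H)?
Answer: sqrt(171360821839673)/734078 ≈ 17.833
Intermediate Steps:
H = -1/1468156 (H = 1/(4*((66*(38 + 23))*(-13) - 314701)) = 1/(4*((66*61)*(-13) - 314701)) = 1/(4*(4026*(-13) - 314701)) = 1/(4*(-52338 - 314701)) = (1/4)/(-367039) = (1/4)*(-1/367039) = -1/1468156 ≈ -6.8113e-7)
sqrt(P(318, 196) + H) = sqrt(318 - 1/1468156) = sqrt(466873607/1468156) = sqrt(171360821839673)/734078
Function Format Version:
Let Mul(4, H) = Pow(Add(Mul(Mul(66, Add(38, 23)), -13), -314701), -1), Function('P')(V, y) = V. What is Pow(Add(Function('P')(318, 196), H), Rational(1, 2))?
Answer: Mul(Rational(1, 734078), Pow(171360821839673, Rational(1, 2))) ≈ 17.833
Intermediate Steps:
H = Rational(-1, 1468156) (H = Mul(Rational(1, 4), Pow(Add(Mul(Mul(66, Add(38, 23)), -13), -314701), -1)) = Mul(Rational(1, 4), Pow(Add(Mul(Mul(66, 61), -13), -314701), -1)) = Mul(Rational(1, 4), Pow(Add(Mul(4026, -13), -314701), -1)) = Mul(Rational(1, 4), Pow(Add(-52338, -314701), -1)) = Mul(Rational(1, 4), Pow(-367039, -1)) = Mul(Rational(1, 4), Rational(-1, 367039)) = Rational(-1, 1468156) ≈ -6.8113e-7)
Pow(Add(Function('P')(318, 196), H), Rational(1, 2)) = Pow(Add(318, Rational(-1, 1468156)), Rational(1, 2)) = Pow(Rational(466873607, 1468156), Rational(1, 2)) = Mul(Rational(1, 734078), Pow(171360821839673, Rational(1, 2)))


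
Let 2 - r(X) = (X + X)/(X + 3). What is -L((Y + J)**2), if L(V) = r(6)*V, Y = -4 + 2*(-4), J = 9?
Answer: -6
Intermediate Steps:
r(X) = 2 - 2*X/(3 + X) (r(X) = 2 - (X + X)/(X + 3) = 2 - 2*X/(3 + X))
Y = -12 (Y = -4 - 8 = -12)
L(V) = 2*V/3 (L(V) = (6/(3 + 6))*V = (6/9)*V = (6*(1/9))*V = 2*V/3)
-L((Y + J)**2) = -2*(-12 + 9)**2/3 = -2*(-3)**2/3 = -2*9/3 = -1*6 = -6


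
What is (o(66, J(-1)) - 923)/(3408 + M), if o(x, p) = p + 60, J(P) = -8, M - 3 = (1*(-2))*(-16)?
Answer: -871/3443 ≈ -0.25298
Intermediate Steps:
M = 35 (M = 3 + (1*(-2))*(-16) = 3 - 2*(-16) = 3 + 32 = 35)
o(x, p) = 60 + p
(o(66, J(-1)) - 923)/(3408 + M) = ((60 - 8) - 923)/(3408 + 35) = (52 - 923)/3443 = -871*1/3443 = -871/3443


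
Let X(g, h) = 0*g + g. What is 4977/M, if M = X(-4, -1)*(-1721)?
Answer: 4977/6884 ≈ 0.72298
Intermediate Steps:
X(g, h) = g (X(g, h) = 0 + g = g)
M = 6884 (M = -4*(-1721) = 6884)
4977/M = 4977/6884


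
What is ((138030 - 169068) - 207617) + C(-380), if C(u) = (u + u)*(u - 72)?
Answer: 104865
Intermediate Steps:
C(u) = 2*u*(-72 + u) (C(u) = (2*u)*(-72 + u) = 2*u*(-72 + u))
((138030 - 169068) - 207617) + C(-380) = ((138030 - 169068) - 207617) + 2*(-380)*(-72 - 380) = (-31038 - 207617) + 2*(-380)*(-452) = -238655 + 343520 = 104865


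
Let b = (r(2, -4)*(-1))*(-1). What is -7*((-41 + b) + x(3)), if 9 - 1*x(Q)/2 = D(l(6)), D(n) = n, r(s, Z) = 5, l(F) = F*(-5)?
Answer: -294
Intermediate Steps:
l(F) = -5*F
x(Q) = 78 (x(Q) = 18 - (-10)*6 = 18 - 2*(-30) = 18 + 60 = 78)
b = 5 (b = (5*(-1))*(-1) = -5*(-1) = 5)
-7*((-41 + b) + x(3)) = -7*((-41 + 5) + 78) = -7*(-36 + 78) = -7*42 = -294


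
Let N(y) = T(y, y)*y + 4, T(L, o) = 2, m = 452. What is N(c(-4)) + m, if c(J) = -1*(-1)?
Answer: 458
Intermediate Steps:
c(J) = 1
N(y) = 4 + 2*y (N(y) = 2*y + 4 = 4 + 2*y)
N(c(-4)) + m = (4 + 2*1) + 452 = (4 + 2) + 452 = 6 + 452 = 458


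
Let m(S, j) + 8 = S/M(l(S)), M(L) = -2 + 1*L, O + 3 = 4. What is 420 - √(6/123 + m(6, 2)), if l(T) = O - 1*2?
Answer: 420 - 2*I*√4182/41 ≈ 420.0 - 3.1546*I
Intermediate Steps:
O = 1 (O = -3 + 4 = 1)
l(T) = -1 (l(T) = 1 - 1*2 = 1 - 2 = -1)
M(L) = -2 + L
m(S, j) = -8 - S/3 (m(S, j) = -8 + S/(-2 - 1) = -8 + S/(-3) = -8 + S*(-⅓) = -8 - S/3)
420 - √(6/123 + m(6, 2)) = 420 - √(6/123 + (-8 - ⅓*6)) = 420 - √(6*(1/123) + (-8 - 2)) = 420 - √(2/41 - 10) = 420 - √(-408/41) = 420 - 2*I*√4182/41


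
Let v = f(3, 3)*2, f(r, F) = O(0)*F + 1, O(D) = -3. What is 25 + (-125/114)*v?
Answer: 2425/57 ≈ 42.544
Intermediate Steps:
f(r, F) = 1 - 3*F (f(r, F) = -3*F + 1 = 1 - 3*F)
v = -16 (v = (1 - 3*3)*2 = (1 - 9)*2 = -8*2 = -16)
25 + (-125/114)*v = 25 - 125/114*(-16) = 25 + 1000/57 = 2425/57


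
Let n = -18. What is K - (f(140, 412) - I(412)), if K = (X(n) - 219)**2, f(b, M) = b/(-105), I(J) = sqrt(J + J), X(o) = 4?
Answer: 138679/3 + 2*sqrt(206) ≈ 46255.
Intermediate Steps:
I(J) = sqrt(2)*sqrt(J) (I(J) = sqrt(2*J) = sqrt(2)*sqrt(J))
f(b, M) = -b/105 (f(b, M) = b*(-1/105) = -b/105)
K = 46225 (K = (4 - 219)**2 = (-215)**2 = 46225)
K - (f(140, 412) - I(412)) = 46225 - (-1/105*140 - sqrt(2)*sqrt(412)) = 46225 - (-4/3 - sqrt(2)*2*sqrt(103)) = 46225 - (-4/3 - 2*sqrt(206)) = 46225 + (4/3 + 2*sqrt(206)) = 138679/3 + 2*sqrt(206)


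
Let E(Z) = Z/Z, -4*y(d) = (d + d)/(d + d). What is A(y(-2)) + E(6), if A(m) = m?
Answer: ¾ ≈ 0.75000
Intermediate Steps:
y(d) = -¼ (y(d) = -(d + d)/(4*(d + d)) = -2*d/(4*(2*d)) = -2*d*1/(2*d)/4 = -¼*1 = -¼)
E(Z) = 1
A(y(-2)) + E(6) = -¼ + 1 = ¾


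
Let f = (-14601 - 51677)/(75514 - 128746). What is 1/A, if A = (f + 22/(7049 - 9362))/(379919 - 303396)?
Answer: 1570323585528/25354985 ≈ 61934.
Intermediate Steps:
f = 33139/26616 (f = -66278/(-53232) = -66278*(-1/53232) = 33139/26616 ≈ 1.2451)
A = 25354985/1570323585528 (A = (33139/26616 + 22/(7049 - 9362))/(379919 - 303396) = (33139/26616 + 22/(-2313))/76523 = (33139/26616 - 1/2313*22)*(1/76523) = (33139/26616 - 22/2313)*(1/76523) = (25354985/20520936)*(1/76523) = 25354985/1570323585528 ≈ 1.6146e-5)
1/A = 1/(25354985/1570323585528) = 1570323585528/25354985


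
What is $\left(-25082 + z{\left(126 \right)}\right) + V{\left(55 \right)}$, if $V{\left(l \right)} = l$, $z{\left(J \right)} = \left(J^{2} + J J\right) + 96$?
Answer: $6821$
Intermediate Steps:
$z{\left(J \right)} = 96 + 2 J^{2}$ ($z{\left(J \right)} = \left(J^{2} + J^{2}\right) + 96 = 2 J^{2} + 96 = 96 + 2 J^{2}$)
$\left(-25082 + z{\left(126 \right)}\right) + V{\left(55 \right)} = \left(-25082 + \left(96 + 2 \cdot 126^{2}\right)\right) + 55 = \left(-25082 + \left(96 + 2 \cdot 15876\right)\right) + 55 = \left(-25082 + \left(96 + 31752\right)\right) + 55 = \left(-25082 + 31848\right) + 55 = 6766 + 55 = 6821$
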